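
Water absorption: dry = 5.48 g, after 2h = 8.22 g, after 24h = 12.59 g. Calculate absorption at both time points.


2h absorption = 50.0%
24h absorption = 129.7%

WA (2h) = (8.22 - 5.48) / 5.48 x 100 = 50.0%
WA (24h) = (12.59 - 5.48) / 5.48 x 100 = 129.7%


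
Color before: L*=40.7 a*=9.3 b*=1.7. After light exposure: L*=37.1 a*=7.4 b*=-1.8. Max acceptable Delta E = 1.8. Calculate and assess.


dL = -3.6, da = -1.9, db = -3.5
dE = sqrt((-3.6)^2 + (-1.9)^2 + (-3.5)^2) = 5.37
Max = 1.8
Passes: No


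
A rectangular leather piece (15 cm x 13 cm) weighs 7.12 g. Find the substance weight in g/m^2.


Area = 15 x 13 = 195 cm^2
SW = 7.12 / 195 x 10000 = 365.1 g/m^2


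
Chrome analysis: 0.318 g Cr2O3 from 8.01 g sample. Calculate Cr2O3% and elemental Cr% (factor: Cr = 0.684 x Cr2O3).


Cr2O3% = 0.318 / 8.01 x 100 = 3.97%
Cr% = 3.97 x 0.684 = 2.72%


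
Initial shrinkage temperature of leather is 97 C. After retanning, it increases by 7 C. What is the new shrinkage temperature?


New Ts = 97 + 7 = 104 C


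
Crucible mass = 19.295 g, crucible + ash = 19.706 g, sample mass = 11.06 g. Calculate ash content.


Ash mass = 19.706 - 19.295 = 0.411 g
Ash% = 0.411 / 11.06 x 100 = 3.72%


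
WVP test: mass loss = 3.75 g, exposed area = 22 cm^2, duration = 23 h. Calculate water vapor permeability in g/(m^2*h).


74.11 g/(m^2*h)


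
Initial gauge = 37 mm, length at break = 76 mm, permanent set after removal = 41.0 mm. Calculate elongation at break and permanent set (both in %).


Elongation at break = (76 - 37) / 37 x 100 = 105.4%
Permanent set = (41.0 - 37) / 37 x 100 = 10.8%


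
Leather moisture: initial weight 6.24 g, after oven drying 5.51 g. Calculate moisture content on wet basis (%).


Moisture = 6.24 - 5.51 = 0.73 g
MC = 0.73 / 6.24 x 100 = 11.7%


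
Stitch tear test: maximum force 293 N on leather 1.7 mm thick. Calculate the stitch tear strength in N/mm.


172.4 N/mm


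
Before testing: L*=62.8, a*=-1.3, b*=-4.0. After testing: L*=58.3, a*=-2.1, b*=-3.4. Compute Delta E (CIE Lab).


dL = 58.3 - 62.8 = -4.5
da = -2.1 - (-1.3) = -0.8
db = -3.4 - (-4.0) = 0.6
dE = sqrt((-4.5)^2 + (-0.8)^2 + (0.6)^2) = 4.61


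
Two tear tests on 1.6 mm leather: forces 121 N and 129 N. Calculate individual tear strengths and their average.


Tear 1 = 75.6 N/mm
Tear 2 = 80.6 N/mm
Average = 78.1 N/mm


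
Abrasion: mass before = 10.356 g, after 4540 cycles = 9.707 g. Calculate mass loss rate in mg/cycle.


0.143 mg/cycle

Mass loss = 10.356 - 9.707 = 0.649 g
Rate = 0.649 / 4540 x 1000 = 0.143 mg/cycle


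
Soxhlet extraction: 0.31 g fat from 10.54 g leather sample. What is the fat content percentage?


Fat content = 0.31 / 10.54 x 100
Fat = 2.9%


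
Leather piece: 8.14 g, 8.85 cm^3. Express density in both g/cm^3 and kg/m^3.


Density = 8.14 / 8.85 = 0.920 g/cm^3
Convert: 0.920 x 1000 = 920 kg/m^3


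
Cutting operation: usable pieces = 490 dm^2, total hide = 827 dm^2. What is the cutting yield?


59.3%

Yield = usable / total x 100
Yield = 490 / 827 x 100 = 59.3%


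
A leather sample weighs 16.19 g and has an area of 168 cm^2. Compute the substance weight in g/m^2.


Substance weight = mass / area x 10000
SW = 16.19 / 168 x 10000
SW = 963.7 g/m^2


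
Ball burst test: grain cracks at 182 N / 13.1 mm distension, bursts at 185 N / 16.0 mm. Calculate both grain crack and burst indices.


Crack index = 13.9 N/mm
Burst index = 11.6 N/mm

Crack index = 182 / 13.1 = 13.9 N/mm
Burst index = 185 / 16.0 = 11.6 N/mm


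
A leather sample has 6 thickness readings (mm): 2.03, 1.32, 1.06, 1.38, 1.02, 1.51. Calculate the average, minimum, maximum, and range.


Average = 1.39 mm
Min = 1.02 mm
Max = 2.03 mm
Range = 1.01 mm


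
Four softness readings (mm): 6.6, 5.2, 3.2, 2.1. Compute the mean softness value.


4.28 mm

Sum = 6.6 + 5.2 + 3.2 + 2.1
Mean = 17.1 / 4 = 4.28 mm


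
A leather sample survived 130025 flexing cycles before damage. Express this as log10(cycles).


5.11


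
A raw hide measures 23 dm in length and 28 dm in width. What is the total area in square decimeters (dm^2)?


644 dm^2

Area = length x width
Area = 23 x 28 = 644 dm^2


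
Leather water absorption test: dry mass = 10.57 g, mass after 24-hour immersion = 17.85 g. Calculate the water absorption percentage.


Water absorbed = 17.85 - 10.57 = 7.28 g
WA% = 7.28 / 10.57 x 100 = 68.9%


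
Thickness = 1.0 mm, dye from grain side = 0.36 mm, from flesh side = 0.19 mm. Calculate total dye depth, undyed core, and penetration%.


Total dyed = 0.36 + 0.19 = 0.55 mm
Undyed core = 1.0 - 0.55 = 0.45 mm
Penetration = 0.55 / 1.0 x 100 = 55.0%


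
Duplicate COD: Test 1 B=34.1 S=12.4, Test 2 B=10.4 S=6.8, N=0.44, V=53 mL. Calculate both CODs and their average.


COD1 = (34.1 - 12.4) x 0.44 x 8000 / 53 = 1441.2 mg/L
COD2 = (10.4 - 6.8) x 0.44 x 8000 / 53 = 239.1 mg/L
Average = (1441.2 + 239.1) / 2 = 840.2 mg/L


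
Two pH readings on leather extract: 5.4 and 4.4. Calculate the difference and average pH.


Difference = |5.4 - 4.4| = 1.0
Average = (5.4 + 4.4) / 2 = 4.90


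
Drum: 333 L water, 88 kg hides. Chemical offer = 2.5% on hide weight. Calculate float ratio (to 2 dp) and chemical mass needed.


Float ratio = 3.78
Chemical needed = 2.2 kg


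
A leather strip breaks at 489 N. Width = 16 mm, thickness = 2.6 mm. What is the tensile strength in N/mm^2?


Cross-sectional area = 16 x 2.6 = 41.6 mm^2
Tensile strength = 489 / 41.6 = 11.75 N/mm^2


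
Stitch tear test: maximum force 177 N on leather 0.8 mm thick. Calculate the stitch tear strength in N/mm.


221.3 N/mm

Stitch tear strength = force / thickness
STS = 177 / 0.8 = 221.3 N/mm


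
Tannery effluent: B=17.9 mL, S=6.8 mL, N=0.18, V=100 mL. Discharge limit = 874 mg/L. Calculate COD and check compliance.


COD = (17.9 - 6.8) x 0.18 x 8000 / 100 = 159.8 mg/L
Limit: 874 mg/L
Compliant: Yes


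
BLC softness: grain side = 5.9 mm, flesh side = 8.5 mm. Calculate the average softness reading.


Average = (5.9 + 8.5) / 2
Average = 7.20 mm


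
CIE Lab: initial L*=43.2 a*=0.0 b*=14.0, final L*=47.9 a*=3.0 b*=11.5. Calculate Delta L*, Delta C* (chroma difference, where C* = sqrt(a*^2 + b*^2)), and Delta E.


Delta L* = 4.7
Delta C* = -2.12
Delta E = 6.11

Delta L* = 47.9 - 43.2 = 4.7
C1* = sqrt((0.0)^2 + (14.0)^2) = 14.000
C2* = sqrt((3.0)^2 + (11.5)^2) = 11.885
Delta C* = 11.885 - 14.000 = -2.12
Delta E = sqrt((4.7)^2 + (3.0)^2 + (-2.5)^2) = 6.11


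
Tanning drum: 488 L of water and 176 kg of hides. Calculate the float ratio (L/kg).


2.8


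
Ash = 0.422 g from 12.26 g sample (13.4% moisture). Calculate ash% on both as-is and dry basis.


As-is ash% = 0.422 / 12.26 x 100 = 3.44%
Dry mass = 12.26 x (100 - 13.4) / 100 = 10.61716 g
Dry-basis ash% = 0.422 / 10.61716 x 100 = 3.97%


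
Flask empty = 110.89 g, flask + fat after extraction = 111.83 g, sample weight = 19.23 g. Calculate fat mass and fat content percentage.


Fat mass = 111.83 - 110.89 = 0.94 g
Fat% = 0.94 / 19.23 x 100 = 4.9%


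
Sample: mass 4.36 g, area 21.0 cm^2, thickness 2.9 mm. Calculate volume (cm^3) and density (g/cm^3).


Thickness in cm = 2.9 / 10 = 0.29 cm
Volume = 21.0 x 0.29 = 6.090 cm^3
Density = 4.36 / 6.090 = 0.716 g/cm^3


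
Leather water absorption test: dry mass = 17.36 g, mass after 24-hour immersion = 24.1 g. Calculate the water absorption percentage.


38.8%

Water absorbed = 24.1 - 17.36 = 6.74 g
WA% = 6.74 / 17.36 x 100 = 38.8%


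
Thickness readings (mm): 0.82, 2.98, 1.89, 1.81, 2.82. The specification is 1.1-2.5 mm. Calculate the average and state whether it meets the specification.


Average = 2.06 mm
Within specification: Yes

Sum = 10.32
Average = 10.32 / 5 = 2.06 mm
Specification range: 1.1 to 2.5 mm
Within spec: Yes


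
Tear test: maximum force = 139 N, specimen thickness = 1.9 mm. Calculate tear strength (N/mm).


73.2 N/mm


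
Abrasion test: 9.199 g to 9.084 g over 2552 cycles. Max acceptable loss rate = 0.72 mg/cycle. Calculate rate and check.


Rate = 0.045 mg/cycle
Passes: Yes


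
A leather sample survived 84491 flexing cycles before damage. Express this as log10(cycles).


4.93


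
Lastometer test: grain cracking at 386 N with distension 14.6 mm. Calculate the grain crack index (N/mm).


26.4 N/mm


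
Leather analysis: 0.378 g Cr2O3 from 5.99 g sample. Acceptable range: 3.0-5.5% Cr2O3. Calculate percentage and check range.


Cr2O3 = 6.31%
Within range: No


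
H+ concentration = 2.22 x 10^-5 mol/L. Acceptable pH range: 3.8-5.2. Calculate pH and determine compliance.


pH = -log10(2.22 x 10^-5) = 4.65
Range: 3.8 to 5.2
Compliant: Yes


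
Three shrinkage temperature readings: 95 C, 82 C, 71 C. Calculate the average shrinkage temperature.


82.7 C

Average = (95 + 82 + 71) / 3
Average = 248 / 3 = 82.7 C


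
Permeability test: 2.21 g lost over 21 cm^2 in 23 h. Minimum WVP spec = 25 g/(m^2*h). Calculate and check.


WVP = 45.76 g/(m^2*h)
Meets specification: Yes

WVP = 2.21 / (21 x 23) x 10000 = 45.76 g/(m^2*h)
Minimum: 25 g/(m^2*h)
Meets spec: Yes


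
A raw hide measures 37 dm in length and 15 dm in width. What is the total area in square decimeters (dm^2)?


Area = length x width
Area = 37 x 15 = 555 dm^2


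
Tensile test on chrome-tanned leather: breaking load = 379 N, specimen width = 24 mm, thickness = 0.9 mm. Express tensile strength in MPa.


17.55 MPa

Cross-section = 24 x 0.9 = 21.6 mm^2
TS = 379 / 21.6 = 17.55 MPa
(1 N/mm^2 = 1 MPa)


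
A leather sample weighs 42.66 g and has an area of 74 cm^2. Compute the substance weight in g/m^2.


5764.9 g/m^2


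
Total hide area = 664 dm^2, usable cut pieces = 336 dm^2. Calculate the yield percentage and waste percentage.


Yield = 336 / 664 x 100 = 50.6%
Waste = 664 - 336 = 328 dm^2
Waste% = 100 - 50.6 = 49.4%


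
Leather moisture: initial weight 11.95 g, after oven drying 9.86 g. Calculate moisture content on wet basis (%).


17.5%

Moisture = 11.95 - 9.86 = 2.09 g
MC = 2.09 / 11.95 x 100 = 17.5%


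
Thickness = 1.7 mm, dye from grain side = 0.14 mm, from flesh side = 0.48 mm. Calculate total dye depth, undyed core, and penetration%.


Total dyed = 0.14 + 0.48 = 0.62 mm
Undyed core = 1.7 - 0.62 = 1.08 mm
Penetration = 0.62 / 1.7 x 100 = 36.5%


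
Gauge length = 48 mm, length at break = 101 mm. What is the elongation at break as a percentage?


Extension = 101 - 48 = 53 mm
Elongation = 53 / 48 x 100 = 110.4%


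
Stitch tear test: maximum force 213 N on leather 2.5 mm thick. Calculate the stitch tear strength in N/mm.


Stitch tear strength = force / thickness
STS = 213 / 2.5 = 85.2 N/mm


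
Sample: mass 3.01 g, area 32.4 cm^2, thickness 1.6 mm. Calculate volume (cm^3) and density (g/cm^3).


Volume = 5.184 cm^3
Density = 0.581 g/cm^3


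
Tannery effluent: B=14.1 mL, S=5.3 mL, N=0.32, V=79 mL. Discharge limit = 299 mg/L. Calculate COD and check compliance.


COD = (14.1 - 5.3) x 0.32 x 8000 / 79 = 285.2 mg/L
Limit: 299 mg/L
Compliant: Yes


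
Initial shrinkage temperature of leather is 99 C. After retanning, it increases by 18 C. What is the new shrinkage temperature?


117 C


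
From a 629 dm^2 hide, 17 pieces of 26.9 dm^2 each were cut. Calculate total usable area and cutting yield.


Usable area = 457.3 dm^2
Yield = 72.7%

Total usable = 17 x 26.9 = 457.3 dm^2
Yield = 457.3 / 629 x 100 = 72.7%


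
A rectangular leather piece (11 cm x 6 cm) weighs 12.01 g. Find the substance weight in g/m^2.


Area = 11 x 6 = 66 cm^2
SW = 12.01 / 66 x 10000 = 1819.7 g/m^2


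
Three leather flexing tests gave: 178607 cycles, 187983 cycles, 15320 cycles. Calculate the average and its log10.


Average = 127303 cycles
log10 = 5.10

Average = (178607 + 187983 + 15320) / 3 = 127303 cycles
log10(127303) = 5.10


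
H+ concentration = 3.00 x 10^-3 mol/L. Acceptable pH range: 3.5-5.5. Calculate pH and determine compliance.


pH = -log10(3.00 x 10^-3) = 2.52
Range: 3.5 to 5.5
Compliant: No


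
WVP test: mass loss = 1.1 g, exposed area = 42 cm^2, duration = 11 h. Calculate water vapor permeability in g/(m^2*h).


23.81 g/(m^2*h)

WVP = mass_loss / (area x time) x 10000
WVP = 1.1 / (42 x 11) x 10000
WVP = 1.1 / 462 x 10000 = 23.81 g/(m^2*h)


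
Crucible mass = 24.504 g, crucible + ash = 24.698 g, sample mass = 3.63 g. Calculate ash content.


Ash mass = 24.698 - 24.504 = 0.194 g
Ash% = 0.194 / 3.63 x 100 = 5.34%


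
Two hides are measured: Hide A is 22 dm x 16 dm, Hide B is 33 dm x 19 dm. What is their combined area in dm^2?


979 dm^2

Hide A area = 22 x 16 = 352 dm^2
Hide B area = 33 x 19 = 627 dm^2
Total = 352 + 627 = 979 dm^2


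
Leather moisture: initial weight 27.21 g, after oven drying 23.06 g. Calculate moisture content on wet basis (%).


Moisture = 27.21 - 23.06 = 4.15 g
MC = 4.15 / 27.21 x 100 = 15.3%


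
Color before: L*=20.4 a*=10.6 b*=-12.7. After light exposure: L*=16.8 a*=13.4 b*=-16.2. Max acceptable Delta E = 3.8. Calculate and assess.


Delta E = 5.75
Passes: No

dL = -3.6, da = 2.8, db = -3.5
dE = sqrt((-3.6)^2 + (2.8)^2 + (-3.5)^2) = 5.75
Max = 3.8
Passes: No


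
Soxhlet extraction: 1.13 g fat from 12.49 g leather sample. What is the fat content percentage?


Fat content = 1.13 / 12.49 x 100
Fat = 9.0%


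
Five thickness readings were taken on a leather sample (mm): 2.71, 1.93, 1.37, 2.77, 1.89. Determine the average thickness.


2.13 mm


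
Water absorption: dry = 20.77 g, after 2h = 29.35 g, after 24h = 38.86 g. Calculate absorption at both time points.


WA (2h) = (29.35 - 20.77) / 20.77 x 100 = 41.3%
WA (24h) = (38.86 - 20.77) / 20.77 x 100 = 87.1%


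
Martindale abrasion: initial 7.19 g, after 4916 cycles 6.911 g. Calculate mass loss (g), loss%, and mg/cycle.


Mass loss = 0.279 g
Loss = 3.88%
Rate = 0.057 mg/cycle


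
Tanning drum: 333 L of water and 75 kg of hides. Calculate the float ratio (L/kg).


4.4


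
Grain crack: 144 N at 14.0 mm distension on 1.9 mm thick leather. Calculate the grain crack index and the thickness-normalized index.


Crack index = 10.3 N/mm
Normalized index = 5.4 N/mm per mm

Crack index = 144 / 14.0 = 10.3 N/mm
Normalized = 10.3 / 1.9 = 5.4 N/mm per mm


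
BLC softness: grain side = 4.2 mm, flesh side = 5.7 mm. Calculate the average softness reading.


Average = (4.2 + 5.7) / 2
Average = 4.95 mm


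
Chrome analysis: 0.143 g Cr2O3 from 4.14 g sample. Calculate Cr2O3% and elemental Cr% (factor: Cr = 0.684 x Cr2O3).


Cr2O3 = 3.45%
Cr = 2.36%


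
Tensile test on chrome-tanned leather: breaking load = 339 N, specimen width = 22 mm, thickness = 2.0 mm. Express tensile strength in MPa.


Cross-section = 22 x 2.0 = 44.0 mm^2
TS = 339 / 44.0 = 7.70 MPa
(1 N/mm^2 = 1 MPa)


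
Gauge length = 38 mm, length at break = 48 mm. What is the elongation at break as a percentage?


26.3%

Extension = 48 - 38 = 10 mm
Elongation = 10 / 38 x 100 = 26.3%


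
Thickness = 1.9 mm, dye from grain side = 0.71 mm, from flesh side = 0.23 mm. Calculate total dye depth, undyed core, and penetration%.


Total dyed = 0.71 + 0.23 = 0.94 mm
Undyed core = 1.9 - 0.94 = 0.96 mm
Penetration = 0.94 / 1.9 x 100 = 49.5%


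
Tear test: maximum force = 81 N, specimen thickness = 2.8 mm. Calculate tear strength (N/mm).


28.9 N/mm

Tear strength = force / thickness
Tear = 81 / 2.8 = 28.9 N/mm


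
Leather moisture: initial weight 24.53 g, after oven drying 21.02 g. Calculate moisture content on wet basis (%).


14.3%

Moisture = 24.53 - 21.02 = 3.51 g
MC = 3.51 / 24.53 x 100 = 14.3%


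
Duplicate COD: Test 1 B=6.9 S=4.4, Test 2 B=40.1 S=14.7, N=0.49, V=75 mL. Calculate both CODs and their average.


COD1 = (6.9 - 4.4) x 0.49 x 8000 / 75 = 130.7 mg/L
COD2 = (40.1 - 14.7) x 0.49 x 8000 / 75 = 1327.6 mg/L
Average = (130.7 + 1327.6) / 2 = 729.2 mg/L


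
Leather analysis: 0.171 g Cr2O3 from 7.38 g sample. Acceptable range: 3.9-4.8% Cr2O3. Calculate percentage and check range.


Cr2O3% = 0.171 / 7.38 x 100 = 2.32%
Acceptable range: 3.9 to 4.8%
Within range: No


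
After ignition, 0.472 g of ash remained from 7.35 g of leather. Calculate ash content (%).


6.42%


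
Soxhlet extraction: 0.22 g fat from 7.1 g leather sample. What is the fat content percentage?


3.1%


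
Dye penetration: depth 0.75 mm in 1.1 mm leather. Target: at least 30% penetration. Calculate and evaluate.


Penetration = 68.2%
Meets target: Yes

Penetration = 0.75 / 1.1 x 100 = 68.2%
Target: 30%
Meets target: Yes


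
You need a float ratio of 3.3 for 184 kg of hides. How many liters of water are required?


607.2 L

Water = hide weight x target ratio
Water = 184 x 3.3 = 607.2 L


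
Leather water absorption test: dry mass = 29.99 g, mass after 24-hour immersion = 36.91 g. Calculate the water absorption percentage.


Water absorbed = 36.91 - 29.99 = 6.92 g
WA% = 6.92 / 29.99 x 100 = 23.1%


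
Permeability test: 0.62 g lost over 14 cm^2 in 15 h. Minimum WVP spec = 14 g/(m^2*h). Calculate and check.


WVP = 29.52 g/(m^2*h)
Meets specification: Yes

WVP = 0.62 / (14 x 15) x 10000 = 29.52 g/(m^2*h)
Minimum: 14 g/(m^2*h)
Meets spec: Yes


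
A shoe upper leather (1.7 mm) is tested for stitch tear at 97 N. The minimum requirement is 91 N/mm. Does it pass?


STS = 57.1 N/mm
Passes: No


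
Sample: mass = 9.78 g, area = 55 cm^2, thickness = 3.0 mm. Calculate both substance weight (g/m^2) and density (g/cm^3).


Substance weight = 1778.2 g/m^2
Density = 0.593 g/cm^3


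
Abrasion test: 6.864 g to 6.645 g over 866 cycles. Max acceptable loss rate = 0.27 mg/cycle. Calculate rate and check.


Rate = 0.253 mg/cycle
Passes: Yes

Loss = 6.864 - 6.645 = 0.219 g
Rate = 0.219 g / 866 cycles x 1000 = 0.253 mg/cycle
Max = 0.27 mg/cycle
Passes: Yes


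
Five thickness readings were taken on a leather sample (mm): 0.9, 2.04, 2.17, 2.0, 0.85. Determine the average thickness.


Sum = 0.9 + 2.04 + 2.17 + 2.0 + 0.85 = 7.96
Average = 7.96 / 5 = 1.59 mm


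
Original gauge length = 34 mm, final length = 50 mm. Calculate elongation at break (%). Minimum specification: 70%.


Elongation = 47.1%
Meets spec: No

Extension = 50 - 34 = 16 mm
Elongation = 16 / 34 x 100 = 47.1%
Minimum required: 70%
Meets specification: No


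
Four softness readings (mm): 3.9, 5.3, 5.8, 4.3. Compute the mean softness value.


4.83 mm

Sum = 3.9 + 5.3 + 5.8 + 4.3
Mean = 19.3 / 4 = 4.83 mm


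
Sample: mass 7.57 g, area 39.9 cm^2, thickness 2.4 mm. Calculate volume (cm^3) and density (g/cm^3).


Volume = 9.576 cm^3
Density = 0.791 g/cm^3

Thickness in cm = 2.4 / 10 = 0.24 cm
Volume = 39.9 x 0.24 = 9.576 cm^3
Density = 7.57 / 9.576 = 0.791 g/cm^3


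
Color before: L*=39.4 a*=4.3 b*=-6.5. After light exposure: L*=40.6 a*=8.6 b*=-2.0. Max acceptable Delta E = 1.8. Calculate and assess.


dL = 1.2, da = 4.3, db = 4.5
dE = sqrt((1.2)^2 + (4.3)^2 + (4.5)^2) = 6.34
Max = 1.8
Passes: No


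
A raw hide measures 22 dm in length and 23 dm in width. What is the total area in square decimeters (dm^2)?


Area = length x width
Area = 22 x 23 = 506 dm^2


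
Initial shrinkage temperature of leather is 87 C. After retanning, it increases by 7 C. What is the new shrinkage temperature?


New Ts = 87 + 7 = 94 C


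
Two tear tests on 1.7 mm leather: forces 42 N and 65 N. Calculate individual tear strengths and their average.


Tear 1 = 42 / 1.7 = 24.7 N/mm
Tear 2 = 65 / 1.7 = 38.2 N/mm
Average = (24.7 + 38.2) / 2 = 31.5 N/mm


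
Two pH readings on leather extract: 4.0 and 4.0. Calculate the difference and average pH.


Difference = |4.0 - 4.0| = 0.0
Average = (4.0 + 4.0) / 2 = 4.00


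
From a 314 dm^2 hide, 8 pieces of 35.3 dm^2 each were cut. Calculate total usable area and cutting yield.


Total usable = 8 x 35.3 = 282.4 dm^2
Yield = 282.4 / 314 x 100 = 89.9%


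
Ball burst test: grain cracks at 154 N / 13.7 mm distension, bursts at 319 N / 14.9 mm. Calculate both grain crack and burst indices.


Crack index = 11.2 N/mm
Burst index = 21.4 N/mm

Crack index = 154 / 13.7 = 11.2 N/mm
Burst index = 319 / 14.9 = 21.4 N/mm


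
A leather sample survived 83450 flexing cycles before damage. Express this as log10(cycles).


4.92

log10(83450) = 4.92


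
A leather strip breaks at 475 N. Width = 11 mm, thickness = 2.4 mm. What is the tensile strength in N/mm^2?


Cross-sectional area = 11 x 2.4 = 26.4 mm^2
Tensile strength = 475 / 26.4 = 17.99 N/mm^2


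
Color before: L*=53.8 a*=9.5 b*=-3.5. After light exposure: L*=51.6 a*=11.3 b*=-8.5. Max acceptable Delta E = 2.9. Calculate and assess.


Delta E = 5.75
Passes: No

dL = -2.2, da = 1.8, db = -5.0
dE = sqrt((-2.2)^2 + (1.8)^2 + (-5.0)^2) = 5.75
Max = 2.9
Passes: No


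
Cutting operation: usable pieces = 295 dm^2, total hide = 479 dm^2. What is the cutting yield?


61.6%

Yield = usable / total x 100
Yield = 295 / 479 x 100 = 61.6%


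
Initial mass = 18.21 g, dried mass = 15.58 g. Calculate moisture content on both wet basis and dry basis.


Wet basis = 14.4%
Dry basis = 16.9%


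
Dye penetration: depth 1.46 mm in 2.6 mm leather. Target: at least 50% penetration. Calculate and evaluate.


Penetration = 1.46 / 2.6 x 100 = 56.2%
Target: 50%
Meets target: Yes


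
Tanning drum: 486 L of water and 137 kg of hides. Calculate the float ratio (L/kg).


Float ratio = water / hide weight
Ratio = 486 / 137 = 3.5


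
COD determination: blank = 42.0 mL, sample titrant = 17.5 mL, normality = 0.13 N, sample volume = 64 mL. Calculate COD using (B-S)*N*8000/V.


COD = (42.0 - 17.5) x 0.13 x 8000 / 64
COD = 24.5 x 0.13 x 8000 / 64
COD = 398.1 mg/L


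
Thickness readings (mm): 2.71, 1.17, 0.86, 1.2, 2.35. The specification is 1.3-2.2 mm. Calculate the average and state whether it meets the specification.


Sum = 8.29
Average = 8.29 / 5 = 1.66 mm
Specification range: 1.3 to 2.2 mm
Within spec: Yes


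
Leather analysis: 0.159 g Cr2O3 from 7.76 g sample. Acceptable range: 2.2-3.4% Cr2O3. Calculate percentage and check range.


Cr2O3 = 2.05%
Within range: No

Cr2O3% = 0.159 / 7.76 x 100 = 2.05%
Acceptable range: 2.2 to 3.4%
Within range: No


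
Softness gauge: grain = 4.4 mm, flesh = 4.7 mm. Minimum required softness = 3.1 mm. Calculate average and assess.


Average softness = 4.55 mm
Meets requirement: Yes

Average = (4.4 + 4.7) / 2 = 4.55 mm
Minimum = 3.1 mm
Meets requirement: Yes


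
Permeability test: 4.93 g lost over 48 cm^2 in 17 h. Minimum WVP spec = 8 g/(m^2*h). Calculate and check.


WVP = 4.93 / (48 x 17) x 10000 = 60.42 g/(m^2*h)
Minimum: 8 g/(m^2*h)
Meets spec: Yes


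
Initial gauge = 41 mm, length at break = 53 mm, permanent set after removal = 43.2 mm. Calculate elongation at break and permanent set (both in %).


Elongation at break = (53 - 41) / 41 x 100 = 29.3%
Permanent set = (43.2 - 41) / 41 x 100 = 5.4%


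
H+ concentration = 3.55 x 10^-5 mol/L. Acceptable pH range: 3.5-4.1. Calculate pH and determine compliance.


pH = 4.45
Compliant: No

pH = -log10(3.55 x 10^-5) = 4.45
Range: 3.5 to 4.1
Compliant: No


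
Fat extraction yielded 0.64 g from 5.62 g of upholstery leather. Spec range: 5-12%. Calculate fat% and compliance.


Fat content = 11.4%
Compliant: Yes


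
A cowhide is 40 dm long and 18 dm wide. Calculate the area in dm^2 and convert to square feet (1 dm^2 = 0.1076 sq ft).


720 dm^2
77.47 sq ft

Area = 40 x 18 = 720 dm^2
Conversion: 720 x 0.1076 = 77.47 sq ft


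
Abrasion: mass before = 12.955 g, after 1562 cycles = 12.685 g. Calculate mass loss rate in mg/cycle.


0.173 mg/cycle

Mass loss = 12.955 - 12.685 = 0.270 g
Rate = 0.270 / 1562 x 1000 = 0.173 mg/cycle


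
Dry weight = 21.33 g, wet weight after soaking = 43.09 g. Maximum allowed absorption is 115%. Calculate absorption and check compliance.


Absorption = 102.0%
Compliant: Yes


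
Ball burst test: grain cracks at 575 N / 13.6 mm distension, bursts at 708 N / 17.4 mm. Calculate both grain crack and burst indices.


Crack index = 42.3 N/mm
Burst index = 40.7 N/mm

Crack index = 575 / 13.6 = 42.3 N/mm
Burst index = 708 / 17.4 = 40.7 N/mm


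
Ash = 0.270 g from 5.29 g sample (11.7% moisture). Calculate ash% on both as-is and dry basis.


As-is ash% = 0.270 / 5.29 x 100 = 5.10%
Dry mass = 5.29 x (100 - 11.7) / 100 = 4.67107 g
Dry-basis ash% = 0.270 / 4.67107 x 100 = 5.78%


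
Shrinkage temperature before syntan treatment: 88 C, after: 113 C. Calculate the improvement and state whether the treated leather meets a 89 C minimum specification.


Improvement = 25 C
Meets 89 C spec: Yes


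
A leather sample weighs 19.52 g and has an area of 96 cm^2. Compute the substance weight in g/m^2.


2033.3 g/m^2


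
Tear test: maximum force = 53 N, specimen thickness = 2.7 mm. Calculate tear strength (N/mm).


19.6 N/mm


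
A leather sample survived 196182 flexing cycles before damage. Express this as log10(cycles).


5.29


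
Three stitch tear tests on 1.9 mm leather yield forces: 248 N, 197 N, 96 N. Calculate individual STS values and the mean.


STS1 = 248 / 1.9 = 130.5 N/mm
STS2 = 197 / 1.9 = 103.7 N/mm
STS3 = 96 / 1.9 = 50.5 N/mm
Mean = (130.5 + 103.7 + 50.5) / 3 = 94.9 N/mm


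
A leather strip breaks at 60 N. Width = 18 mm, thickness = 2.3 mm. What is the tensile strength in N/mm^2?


1.45 N/mm^2


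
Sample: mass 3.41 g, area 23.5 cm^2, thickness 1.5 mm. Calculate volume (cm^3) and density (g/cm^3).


Volume = 3.525 cm^3
Density = 0.967 g/cm^3

Thickness in cm = 1.5 / 10 = 0.15 cm
Volume = 23.5 x 0.15 = 3.525 cm^3
Density = 3.41 / 3.525 = 0.967 g/cm^3


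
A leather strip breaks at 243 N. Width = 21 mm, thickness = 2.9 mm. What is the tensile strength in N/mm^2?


3.99 N/mm^2

Cross-sectional area = 21 x 2.9 = 60.9 mm^2
Tensile strength = 243 / 60.9 = 3.99 N/mm^2


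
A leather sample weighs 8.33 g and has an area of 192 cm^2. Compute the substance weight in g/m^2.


433.9 g/m^2

Substance weight = mass / area x 10000
SW = 8.33 / 192 x 10000
SW = 433.9 g/m^2


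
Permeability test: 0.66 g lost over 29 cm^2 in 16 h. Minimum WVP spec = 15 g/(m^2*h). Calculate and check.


WVP = 0.66 / (29 x 16) x 10000 = 14.22 g/(m^2*h)
Minimum: 15 g/(m^2*h)
Meets spec: No


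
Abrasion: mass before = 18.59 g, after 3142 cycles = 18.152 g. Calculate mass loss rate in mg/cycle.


0.139 mg/cycle


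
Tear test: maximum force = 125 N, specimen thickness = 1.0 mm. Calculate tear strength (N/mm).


125.0 N/mm


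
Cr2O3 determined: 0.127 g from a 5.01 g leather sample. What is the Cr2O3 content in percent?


Cr2O3% = 0.127 / 5.01 x 100
Cr2O3% = 2.53%


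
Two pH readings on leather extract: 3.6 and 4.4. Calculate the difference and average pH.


Difference = 0.8
Average pH = 4.00

Difference = |3.6 - 4.4| = 0.8
Average = (3.6 + 4.4) / 2 = 4.00


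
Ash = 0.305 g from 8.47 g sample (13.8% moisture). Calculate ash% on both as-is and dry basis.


As-is ash = 3.60%
Dry-basis ash = 4.18%


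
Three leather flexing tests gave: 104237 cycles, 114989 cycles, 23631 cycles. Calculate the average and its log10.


Average = (104237 + 114989 + 23631) / 3 = 80952 cycles
log10(80952) = 4.91


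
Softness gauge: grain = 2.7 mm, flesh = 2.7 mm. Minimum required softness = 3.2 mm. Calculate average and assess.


Average = (2.7 + 2.7) / 2 = 2.70 mm
Minimum = 3.2 mm
Meets requirement: No


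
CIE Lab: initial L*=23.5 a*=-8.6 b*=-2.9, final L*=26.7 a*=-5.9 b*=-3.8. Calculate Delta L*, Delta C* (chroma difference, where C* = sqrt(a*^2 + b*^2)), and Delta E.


Delta L* = 26.7 - 23.5 = 3.2
C1* = sqrt((-8.6)^2 + (-2.9)^2) = 9.076
C2* = sqrt((-5.9)^2 + (-3.8)^2) = 7.018
Delta C* = 7.018 - 9.076 = -2.06
Delta E = sqrt((3.2)^2 + (2.7)^2 + (-0.9)^2) = 4.28


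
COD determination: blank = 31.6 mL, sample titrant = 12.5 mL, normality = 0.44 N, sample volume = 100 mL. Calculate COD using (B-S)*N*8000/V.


672.3 mg/L


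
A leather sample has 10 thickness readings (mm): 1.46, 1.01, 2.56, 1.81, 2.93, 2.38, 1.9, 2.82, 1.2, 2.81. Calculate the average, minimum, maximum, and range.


Average = 2.09 mm
Min = 1.01 mm
Max = 2.93 mm
Range = 1.92 mm

Sum = 20.88
Average = 20.88 / 10 = 2.09 mm
Minimum = 1.01 mm
Maximum = 2.93 mm
Range = 2.93 - 1.01 = 1.92 mm


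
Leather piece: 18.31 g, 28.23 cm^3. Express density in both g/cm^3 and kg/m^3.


0.649 g/cm^3
649 kg/m^3

Density = 18.31 / 28.23 = 0.649 g/cm^3
Convert: 0.649 x 1000 = 649 kg/m^3


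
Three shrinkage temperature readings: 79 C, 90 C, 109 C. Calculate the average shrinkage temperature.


92.7 C

Average = (79 + 90 + 109) / 3
Average = 278 / 3 = 92.7 C


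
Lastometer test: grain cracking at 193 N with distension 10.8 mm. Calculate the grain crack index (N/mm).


Grain crack index = force / distension
Index = 193 / 10.8 = 17.9 N/mm


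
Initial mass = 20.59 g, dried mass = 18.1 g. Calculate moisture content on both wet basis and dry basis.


Moisture lost = 20.59 - 18.1 = 2.49 g
Wet basis MC = 2.49 / 20.59 x 100 = 12.1%
Dry basis MC = 2.49 / 18.1 x 100 = 13.8%


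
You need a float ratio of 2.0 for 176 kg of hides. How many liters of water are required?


Water = hide weight x target ratio
Water = 176 x 2.0 = 352.0 L


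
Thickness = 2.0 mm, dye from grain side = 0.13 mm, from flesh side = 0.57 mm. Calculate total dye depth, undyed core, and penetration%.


Total dyed = 0.70 mm
Undyed core = 1.30 mm
Penetration = 35.0%

Total dyed = 0.13 + 0.57 = 0.70 mm
Undyed core = 2.0 - 0.70 = 1.30 mm
Penetration = 0.70 / 2.0 x 100 = 35.0%


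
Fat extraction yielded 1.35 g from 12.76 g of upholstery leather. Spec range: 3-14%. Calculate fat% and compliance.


Fat content = 10.6%
Compliant: Yes


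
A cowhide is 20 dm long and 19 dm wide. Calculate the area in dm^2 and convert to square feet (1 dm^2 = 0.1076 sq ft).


380 dm^2
40.89 sq ft

Area = 20 x 19 = 380 dm^2
Conversion: 380 x 0.1076 = 40.89 sq ft


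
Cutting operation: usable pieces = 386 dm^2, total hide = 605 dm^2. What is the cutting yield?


63.8%

Yield = usable / total x 100
Yield = 386 / 605 x 100 = 63.8%


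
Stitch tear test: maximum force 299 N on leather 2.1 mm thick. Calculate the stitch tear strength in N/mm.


Stitch tear strength = force / thickness
STS = 299 / 2.1 = 142.4 N/mm


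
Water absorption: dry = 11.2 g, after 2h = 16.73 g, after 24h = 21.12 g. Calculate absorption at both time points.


2h absorption = 49.4%
24h absorption = 88.6%

WA (2h) = (16.73 - 11.2) / 11.2 x 100 = 49.4%
WA (24h) = (21.12 - 11.2) / 11.2 x 100 = 88.6%


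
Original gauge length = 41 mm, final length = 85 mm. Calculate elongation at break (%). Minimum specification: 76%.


Extension = 85 - 41 = 44 mm
Elongation = 44 / 41 x 100 = 107.3%
Minimum required: 76%
Meets specification: Yes


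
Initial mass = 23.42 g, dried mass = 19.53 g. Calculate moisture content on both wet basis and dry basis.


Wet basis = 16.6%
Dry basis = 19.9%

Moisture lost = 23.42 - 19.53 = 3.89 g
Wet basis MC = 3.89 / 23.42 x 100 = 16.6%
Dry basis MC = 3.89 / 19.53 x 100 = 19.9%


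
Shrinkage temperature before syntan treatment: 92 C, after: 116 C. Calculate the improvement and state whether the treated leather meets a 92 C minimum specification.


Improvement = 116 - 92 = 24 C
Spec check: 116 C >= 92 C? Yes


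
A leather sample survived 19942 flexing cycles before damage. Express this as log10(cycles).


log10(19942) = 4.30


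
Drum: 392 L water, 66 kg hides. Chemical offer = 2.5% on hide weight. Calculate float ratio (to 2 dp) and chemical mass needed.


Float ratio = 392 / 66 = 5.94
Chemical = 66 x 2.5 / 100 = 1.65 kg


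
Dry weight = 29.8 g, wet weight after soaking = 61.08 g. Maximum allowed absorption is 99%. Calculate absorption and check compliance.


Absorption = 105.0%
Compliant: No


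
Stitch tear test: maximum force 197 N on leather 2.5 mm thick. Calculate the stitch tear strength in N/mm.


Stitch tear strength = force / thickness
STS = 197 / 2.5 = 78.8 N/mm


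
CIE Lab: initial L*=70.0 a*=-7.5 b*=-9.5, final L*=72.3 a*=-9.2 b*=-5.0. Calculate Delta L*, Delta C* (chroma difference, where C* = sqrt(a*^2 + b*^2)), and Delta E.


Delta L* = 72.3 - 70.0 = 2.3
C1* = sqrt((-7.5)^2 + (-9.5)^2) = 12.104
C2* = sqrt((-9.2)^2 + (-5.0)^2) = 10.471
Delta C* = 10.471 - 12.104 = -1.63
Delta E = sqrt((2.3)^2 + (-1.7)^2 + (4.5)^2) = 5.33


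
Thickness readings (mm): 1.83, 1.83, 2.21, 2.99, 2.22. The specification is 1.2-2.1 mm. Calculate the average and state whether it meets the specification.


Average = 2.22 mm
Within specification: No


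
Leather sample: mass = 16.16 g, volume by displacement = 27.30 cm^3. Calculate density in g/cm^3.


0.592 g/cm^3

Density = mass / volume
Density = 16.16 / 27.30 = 0.592 g/cm^3


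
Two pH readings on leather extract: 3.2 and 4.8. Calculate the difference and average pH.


Difference = 1.6
Average pH = 4.00


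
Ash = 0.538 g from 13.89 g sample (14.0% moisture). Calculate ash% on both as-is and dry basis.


As-is ash% = 0.538 / 13.89 x 100 = 3.87%
Dry mass = 13.89 x (100 - 14.0) / 100 = 11.9454 g
Dry-basis ash% = 0.538 / 11.9454 x 100 = 4.50%


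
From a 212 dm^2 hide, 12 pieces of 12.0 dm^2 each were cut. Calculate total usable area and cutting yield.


Usable area = 144.0 dm^2
Yield = 67.9%

Total usable = 12 x 12.0 = 144.0 dm^2
Yield = 144.0 / 212 x 100 = 67.9%


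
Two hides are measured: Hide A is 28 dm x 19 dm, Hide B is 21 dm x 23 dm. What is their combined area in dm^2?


Hide A area = 28 x 19 = 532 dm^2
Hide B area = 21 x 23 = 483 dm^2
Total = 532 + 483 = 1015 dm^2


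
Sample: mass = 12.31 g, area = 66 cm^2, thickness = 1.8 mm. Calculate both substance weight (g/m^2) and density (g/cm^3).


SW = 12.31 / 66 x 10000 = 1865.2 g/m^2
Volume = 66 x 1.8 / 10 = 11.88 cm^3
Density = 12.31 / 11.88 = 1.036 g/cm^3


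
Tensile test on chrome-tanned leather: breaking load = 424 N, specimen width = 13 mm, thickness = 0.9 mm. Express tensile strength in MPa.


36.24 MPa

Cross-section = 13 x 0.9 = 11.7 mm^2
TS = 424 / 11.7 = 36.24 MPa
(1 N/mm^2 = 1 MPa)


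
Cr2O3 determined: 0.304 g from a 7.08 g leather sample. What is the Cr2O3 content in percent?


Cr2O3% = 0.304 / 7.08 x 100
Cr2O3% = 4.29%


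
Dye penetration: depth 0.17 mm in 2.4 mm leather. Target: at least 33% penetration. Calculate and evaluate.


Penetration = 0.17 / 2.4 x 100 = 7.1%
Target: 33%
Meets target: No


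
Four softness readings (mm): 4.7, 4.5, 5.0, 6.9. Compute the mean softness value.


5.28 mm

Sum = 4.7 + 4.5 + 5.0 + 6.9
Mean = 21.1 / 4 = 5.28 mm


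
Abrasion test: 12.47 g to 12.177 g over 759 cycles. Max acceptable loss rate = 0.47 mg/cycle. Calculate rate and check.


Loss = 12.47 - 12.177 = 0.293 g
Rate = 0.293 g / 759 cycles x 1000 = 0.386 mg/cycle
Max = 0.47 mg/cycle
Passes: Yes


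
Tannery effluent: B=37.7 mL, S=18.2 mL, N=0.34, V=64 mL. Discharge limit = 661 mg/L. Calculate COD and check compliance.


COD = (37.7 - 18.2) x 0.34 x 8000 / 64 = 828.8 mg/L
Limit: 661 mg/L
Compliant: No


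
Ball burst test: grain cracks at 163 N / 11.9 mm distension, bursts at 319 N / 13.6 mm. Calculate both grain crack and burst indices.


Crack index = 163 / 11.9 = 13.7 N/mm
Burst index = 319 / 13.6 = 23.5 N/mm


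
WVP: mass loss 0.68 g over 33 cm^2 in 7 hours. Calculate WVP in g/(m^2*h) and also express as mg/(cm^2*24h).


WVP = 29.44 g/(m^2*h)
Daily rate = 70.65 mg/(cm^2*24h)

WVP = 0.68 / (33 x 7) x 10000 = 29.44 g/(m^2*h)
Mass loss in mg = 0.68 x 1000 = 680 mg
Per cm^2 per 24h in mg: 680 x 24 / (33 x 7) = 16320 / 231 = 70.65 mg/(cm^2*24h)


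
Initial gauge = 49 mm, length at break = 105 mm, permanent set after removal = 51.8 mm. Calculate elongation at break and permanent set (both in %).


Elongation at break = 114.3%
Permanent set = 5.7%


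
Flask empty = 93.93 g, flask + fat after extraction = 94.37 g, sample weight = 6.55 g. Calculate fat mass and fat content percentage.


Fat mass = 0.44 g
Fat content = 6.7%


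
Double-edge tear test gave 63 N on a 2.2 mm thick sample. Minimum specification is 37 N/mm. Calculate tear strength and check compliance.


Tear strength = 63 / 2.2 = 28.6 N/mm
Required minimum = 37 N/mm
Compliant: No


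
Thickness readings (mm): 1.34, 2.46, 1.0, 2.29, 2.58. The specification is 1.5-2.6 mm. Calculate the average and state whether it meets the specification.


Sum = 9.67
Average = 9.67 / 5 = 1.93 mm
Specification range: 1.5 to 2.6 mm
Within spec: Yes


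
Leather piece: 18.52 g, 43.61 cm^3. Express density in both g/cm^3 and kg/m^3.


Density = 18.52 / 43.61 = 0.425 g/cm^3
Convert: 0.425 x 1000 = 425 kg/m^3


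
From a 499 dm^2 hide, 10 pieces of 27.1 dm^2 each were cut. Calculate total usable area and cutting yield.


Usable area = 271.0 dm^2
Yield = 54.3%


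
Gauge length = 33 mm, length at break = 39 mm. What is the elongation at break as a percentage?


18.2%


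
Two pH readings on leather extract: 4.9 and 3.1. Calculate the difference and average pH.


Difference = |4.9 - 3.1| = 1.8
Average = (4.9 + 3.1) / 2 = 4.00


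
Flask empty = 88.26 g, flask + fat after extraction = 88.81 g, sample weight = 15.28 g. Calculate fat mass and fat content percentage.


Fat mass = 0.55 g
Fat content = 3.6%

Fat mass = 88.81 - 88.26 = 0.55 g
Fat% = 0.55 / 15.28 x 100 = 3.6%


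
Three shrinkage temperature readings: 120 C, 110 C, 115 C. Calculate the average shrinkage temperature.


115.0 C

Average = (120 + 110 + 115) / 3
Average = 345 / 3 = 115.0 C


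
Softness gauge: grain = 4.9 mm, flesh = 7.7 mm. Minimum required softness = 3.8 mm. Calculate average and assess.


Average softness = 6.30 mm
Meets requirement: Yes

Average = (4.9 + 7.7) / 2 = 6.30 mm
Minimum = 3.8 mm
Meets requirement: Yes


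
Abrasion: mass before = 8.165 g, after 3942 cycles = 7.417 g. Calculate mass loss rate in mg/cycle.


0.190 mg/cycle


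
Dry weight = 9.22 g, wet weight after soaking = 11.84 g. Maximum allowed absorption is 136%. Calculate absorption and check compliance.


WA = (11.84 - 9.22) / 9.22 x 100 = 28.4%
Maximum allowed: 136%
Compliant: Yes


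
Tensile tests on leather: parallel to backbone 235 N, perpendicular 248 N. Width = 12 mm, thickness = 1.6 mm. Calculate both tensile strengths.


Parallel = 12.24 N/mm^2
Perpendicular = 12.92 N/mm^2

Area = 12 x 1.6 = 19.2 mm^2
TS (parallel) = 235 / 19.2 = 12.24 N/mm^2
TS (perpendicular) = 248 / 19.2 = 12.92 N/mm^2


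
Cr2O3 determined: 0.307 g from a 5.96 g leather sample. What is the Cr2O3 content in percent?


Cr2O3% = 0.307 / 5.96 x 100
Cr2O3% = 5.15%


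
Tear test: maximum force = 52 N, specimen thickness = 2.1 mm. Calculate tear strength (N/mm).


Tear strength = force / thickness
Tear = 52 / 2.1 = 24.8 N/mm


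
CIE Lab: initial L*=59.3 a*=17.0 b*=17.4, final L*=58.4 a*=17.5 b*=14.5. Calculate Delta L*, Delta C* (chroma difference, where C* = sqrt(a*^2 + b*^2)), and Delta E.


Delta L* = 58.4 - 59.3 = -0.9
C1* = sqrt((17.0)^2 + (17.4)^2) = 24.326
C2* = sqrt((17.5)^2 + (14.5)^2) = 22.727
Delta C* = 22.727 - 24.326 = -1.60
Delta E = sqrt((-0.9)^2 + (0.5)^2 + (-2.9)^2) = 3.08


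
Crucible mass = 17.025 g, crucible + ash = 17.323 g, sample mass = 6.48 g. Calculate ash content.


Ash mass = 17.323 - 17.025 = 0.298 g
Ash% = 0.298 / 6.48 x 100 = 4.60%


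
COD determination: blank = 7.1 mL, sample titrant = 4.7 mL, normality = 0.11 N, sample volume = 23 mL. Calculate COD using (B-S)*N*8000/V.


COD = (7.1 - 4.7) x 0.11 x 8000 / 23
COD = 2.4 x 0.11 x 8000 / 23
COD = 91.8 mg/L
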